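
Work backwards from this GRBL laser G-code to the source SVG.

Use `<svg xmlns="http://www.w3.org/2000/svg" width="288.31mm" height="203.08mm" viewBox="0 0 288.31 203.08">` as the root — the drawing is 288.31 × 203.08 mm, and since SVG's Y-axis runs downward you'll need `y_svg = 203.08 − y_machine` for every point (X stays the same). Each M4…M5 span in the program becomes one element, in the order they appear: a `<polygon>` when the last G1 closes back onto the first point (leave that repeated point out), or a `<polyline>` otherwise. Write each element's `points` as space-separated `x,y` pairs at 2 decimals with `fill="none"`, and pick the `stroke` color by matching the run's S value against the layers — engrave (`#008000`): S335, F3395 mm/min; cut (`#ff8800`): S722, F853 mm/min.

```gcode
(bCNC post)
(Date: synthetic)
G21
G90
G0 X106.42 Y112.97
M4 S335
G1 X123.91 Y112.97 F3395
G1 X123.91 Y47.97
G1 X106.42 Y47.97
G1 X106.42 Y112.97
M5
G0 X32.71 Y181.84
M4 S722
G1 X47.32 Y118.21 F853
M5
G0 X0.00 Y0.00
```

y_svg = 203.08 − y_m.

[1] S335→`#008000` (engrave); closed run; points: 106.42,90.11 123.91,90.11 123.91,155.11 106.42,155.11

[2] S722→`#ff8800` (cut); open run; points: 32.71,21.24 47.32,84.87

<svg xmlns="http://www.w3.org/2000/svg" width="288.31mm" height="203.08mm" viewBox="0 0 288.31 203.08">
  <polygon points="106.42,90.11 123.91,90.11 123.91,155.11 106.42,155.11" fill="none" stroke="#008000"/>
  <polyline points="32.71,21.24 47.32,84.87" fill="none" stroke="#ff8800"/>
</svg>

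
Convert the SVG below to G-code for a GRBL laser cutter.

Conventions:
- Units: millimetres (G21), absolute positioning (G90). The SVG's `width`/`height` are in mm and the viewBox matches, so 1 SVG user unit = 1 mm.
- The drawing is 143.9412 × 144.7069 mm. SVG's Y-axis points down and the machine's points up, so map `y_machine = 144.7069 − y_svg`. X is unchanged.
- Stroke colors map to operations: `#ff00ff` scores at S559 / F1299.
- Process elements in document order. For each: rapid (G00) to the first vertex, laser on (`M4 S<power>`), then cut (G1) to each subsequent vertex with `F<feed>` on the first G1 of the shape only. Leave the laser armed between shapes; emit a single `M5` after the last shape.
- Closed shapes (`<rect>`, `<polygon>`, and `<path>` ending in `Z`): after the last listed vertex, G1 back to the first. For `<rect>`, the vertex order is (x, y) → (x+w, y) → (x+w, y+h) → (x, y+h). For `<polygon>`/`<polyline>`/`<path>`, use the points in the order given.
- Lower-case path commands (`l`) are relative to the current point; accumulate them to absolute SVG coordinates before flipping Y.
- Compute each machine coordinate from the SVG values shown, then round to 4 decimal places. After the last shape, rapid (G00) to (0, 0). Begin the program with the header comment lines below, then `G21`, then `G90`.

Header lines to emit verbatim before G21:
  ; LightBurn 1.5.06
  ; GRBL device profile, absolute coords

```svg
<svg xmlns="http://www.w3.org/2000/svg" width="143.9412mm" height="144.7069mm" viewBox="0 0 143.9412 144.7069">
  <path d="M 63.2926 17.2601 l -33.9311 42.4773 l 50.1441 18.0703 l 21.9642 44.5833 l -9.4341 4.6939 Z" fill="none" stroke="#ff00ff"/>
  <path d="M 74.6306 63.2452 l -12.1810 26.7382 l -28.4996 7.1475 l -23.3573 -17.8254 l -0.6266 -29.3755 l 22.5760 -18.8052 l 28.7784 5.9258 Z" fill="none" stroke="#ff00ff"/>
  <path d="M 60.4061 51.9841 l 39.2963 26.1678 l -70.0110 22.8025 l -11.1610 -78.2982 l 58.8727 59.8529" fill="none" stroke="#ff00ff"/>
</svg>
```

; LightBurn 1.5.06
; GRBL device profile, absolute coords
G21
G90
G00 X63.2926 Y127.4468
M4 S559
G1 X29.3615 Y84.9695 F1299
G1 X79.5056 Y66.8992
G1 X101.4698 Y22.3159
G1 X92.0357 Y17.6220
G1 X63.2926 Y127.4468
G00 X74.6306 Y81.4617
M4 S559
G1 X62.4496 Y54.7235 F1299
G1 X33.9500 Y47.5760
G1 X10.5927 Y65.4014
G1 X9.9661 Y94.7769
G1 X32.5421 Y113.5821
G1 X61.3205 Y107.6563
G1 X74.6306 Y81.4617
G00 X60.4061 Y92.7228
M4 S559
G1 X99.7024 Y66.5550 F1299
G1 X29.6914 Y43.7525
G1 X18.5304 Y122.0507
G1 X77.4031 Y62.1978
M5
G00 X0.0000 Y0.0000

1 u = 1 mm; y_m = 144.7069 − y.

[1] `<path>` closed polygon, #ff00ff→score S559 F1299: (63.2926,127.4468) → (29.3615,84.9695) → (79.5056,66.8992) → (101.4698,22.3159) → (92.0357,17.6220) → (63.2926,127.4468) (closed)

[2] `<path>` regular polygon, #ff00ff→score S559 F1299: (74.6306,81.4617) → (62.4496,54.7235) → (33.9500,47.5760) → (10.5927,65.4014) → (9.9661,94.7769) → (32.5421,113.5821) → (61.3205,107.6563) → (74.6306,81.4617) (closed)

[3] `<path>` open polyline, #ff00ff→score S559 F1299: (60.4061,92.7228) → (99.7024,66.5550) → (29.6914,43.7525) → (18.5304,122.0507) → (77.4031,62.1978)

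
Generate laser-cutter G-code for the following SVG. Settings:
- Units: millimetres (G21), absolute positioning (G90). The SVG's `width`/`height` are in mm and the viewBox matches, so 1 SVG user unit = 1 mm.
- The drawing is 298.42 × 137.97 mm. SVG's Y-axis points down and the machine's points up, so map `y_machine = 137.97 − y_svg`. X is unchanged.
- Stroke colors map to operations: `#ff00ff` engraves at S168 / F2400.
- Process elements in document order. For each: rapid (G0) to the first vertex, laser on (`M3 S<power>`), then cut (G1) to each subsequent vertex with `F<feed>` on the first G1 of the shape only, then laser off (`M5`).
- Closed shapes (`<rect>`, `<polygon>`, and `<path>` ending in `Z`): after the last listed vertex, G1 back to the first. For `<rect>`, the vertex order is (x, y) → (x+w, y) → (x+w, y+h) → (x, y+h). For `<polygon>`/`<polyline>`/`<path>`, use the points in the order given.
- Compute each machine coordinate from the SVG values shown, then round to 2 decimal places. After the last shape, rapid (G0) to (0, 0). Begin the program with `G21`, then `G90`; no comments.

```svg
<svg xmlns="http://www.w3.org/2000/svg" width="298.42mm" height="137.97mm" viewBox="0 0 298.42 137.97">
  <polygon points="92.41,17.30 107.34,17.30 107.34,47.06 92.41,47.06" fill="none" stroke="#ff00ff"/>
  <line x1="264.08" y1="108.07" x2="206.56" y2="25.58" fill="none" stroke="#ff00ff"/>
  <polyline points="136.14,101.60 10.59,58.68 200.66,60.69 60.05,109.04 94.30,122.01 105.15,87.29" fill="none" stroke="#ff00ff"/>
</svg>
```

viewBox `0 0 298.42 137.97` with mm width/height → 1 unit = 1 mm. Flip: y_m = 137.97 − y_svg.

**Shape 1** — `<polygon>` rectangle, stroke `#ff00ff` → engrave (S168, F2400). Machine vertices: (92.41,120.67) → (107.34,120.67) → (107.34,90.91) → (92.41,90.91) → (92.41,120.67). Closed: final G1 returns to the first vertex.

**Shape 2** — `<line>` line segment, stroke `#ff00ff` → engrave (S168, F2400). Machine vertices: (264.08,29.90) → (206.56,112.39). Open path.

**Shape 3** — `<polyline>` open polyline, stroke `#ff00ff` → engrave (S168, F2400). Machine vertices: (136.14,36.37) → (10.59,79.29) → (200.66,77.28) → (60.05,28.93) → (94.30,15.96) → (105.15,50.68). Open path.

G21
G90
G0 X92.41 Y120.67
M3 S168
G1 X107.34 Y120.67 F2400
G1 X107.34 Y90.91
G1 X92.41 Y90.91
G1 X92.41 Y120.67
M5
G0 X264.08 Y29.90
M3 S168
G1 X206.56 Y112.39 F2400
M5
G0 X136.14 Y36.37
M3 S168
G1 X10.59 Y79.29 F2400
G1 X200.66 Y77.28
G1 X60.05 Y28.93
G1 X94.30 Y15.96
G1 X105.15 Y50.68
M5
G0 X0.00 Y0.00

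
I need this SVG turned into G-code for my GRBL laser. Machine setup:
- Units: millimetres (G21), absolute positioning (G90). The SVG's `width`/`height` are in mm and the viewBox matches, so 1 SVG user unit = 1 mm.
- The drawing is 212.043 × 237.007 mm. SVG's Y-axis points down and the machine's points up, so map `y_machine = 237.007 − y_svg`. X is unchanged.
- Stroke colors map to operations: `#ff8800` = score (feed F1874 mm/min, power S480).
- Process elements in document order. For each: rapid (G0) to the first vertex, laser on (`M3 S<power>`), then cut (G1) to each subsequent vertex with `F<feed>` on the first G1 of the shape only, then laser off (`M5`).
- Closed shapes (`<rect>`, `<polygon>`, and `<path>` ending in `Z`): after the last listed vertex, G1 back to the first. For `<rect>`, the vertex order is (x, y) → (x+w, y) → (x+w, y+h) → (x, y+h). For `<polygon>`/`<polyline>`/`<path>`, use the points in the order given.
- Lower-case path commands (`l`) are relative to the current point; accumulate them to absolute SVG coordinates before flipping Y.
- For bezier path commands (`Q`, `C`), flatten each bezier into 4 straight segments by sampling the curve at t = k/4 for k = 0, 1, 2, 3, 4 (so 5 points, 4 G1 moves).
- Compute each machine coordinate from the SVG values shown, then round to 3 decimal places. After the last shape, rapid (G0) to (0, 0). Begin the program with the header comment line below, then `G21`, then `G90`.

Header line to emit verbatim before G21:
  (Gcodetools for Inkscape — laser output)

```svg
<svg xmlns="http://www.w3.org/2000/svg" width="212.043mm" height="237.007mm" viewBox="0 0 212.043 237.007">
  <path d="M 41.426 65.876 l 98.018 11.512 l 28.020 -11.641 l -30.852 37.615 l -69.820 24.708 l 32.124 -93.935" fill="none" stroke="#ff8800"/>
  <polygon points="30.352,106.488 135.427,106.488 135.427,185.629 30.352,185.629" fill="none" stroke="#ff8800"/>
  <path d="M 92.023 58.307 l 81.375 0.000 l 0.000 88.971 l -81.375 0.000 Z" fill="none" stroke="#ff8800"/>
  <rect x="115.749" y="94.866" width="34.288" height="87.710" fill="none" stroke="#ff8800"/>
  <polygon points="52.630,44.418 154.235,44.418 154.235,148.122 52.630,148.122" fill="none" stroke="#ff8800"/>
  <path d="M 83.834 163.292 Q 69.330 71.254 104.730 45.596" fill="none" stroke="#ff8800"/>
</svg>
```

(Gcodetools for Inkscape — laser output)
G21
G90
G0 X41.426 Y171.131
M3 S480
G1 X139.444 Y159.619 F1874
G1 X167.464 Y171.260
G1 X136.612 Y133.645
G1 X66.792 Y108.937
G1 X98.916 Y202.872
M5
G0 X30.352 Y130.519
M3 S480
G1 X135.427 Y130.519 F1874
G1 X135.427 Y51.378
G1 X30.352 Y51.378
G1 X30.352 Y130.519
M5
G0 X92.023 Y178.700
M3 S480
G1 X173.398 Y178.700 F1874
G1 X173.398 Y89.729
G1 X92.023 Y89.729
G1 X92.023 Y178.700
M5
G0 X115.749 Y142.141
M3 S480
G1 X150.037 Y142.141 F1874
G1 X150.037 Y54.431
G1 X115.749 Y54.431
G1 X115.749 Y142.141
M5
G0 X52.630 Y192.589
M3 S480
G1 X154.235 Y192.589 F1874
G1 X154.235 Y88.885
G1 X52.630 Y88.885
G1 X52.630 Y192.589
M5
G0 X83.834 Y73.715
M3 S480
G1 X79.701 Y115.585 F1874
G1 X81.806 Y149.158
G1 X90.149 Y174.433
G1 X104.730 Y191.411
M5
G0 X0.000 Y0.000

viewBox `0 0 212.043 237.007` with mm width/height → 1 unit = 1 mm. Flip: y_m = 237.007 − y_svg.

**Shape 1** — `<path>` open polyline, stroke `#ff8800` → score (S480, F1874). Machine vertices: (41.426,171.131) → (139.444,159.619) → (167.464,171.260) → (136.612,133.645) → (66.792,108.937) → (98.916,202.872). Open path.

**Shape 2** — `<polygon>` rectangle, stroke `#ff8800` → score (S480, F1874). Machine vertices: (30.352,130.519) → (135.427,130.519) → (135.427,51.378) → (30.352,51.378) → (30.352,130.519). Closed: final G1 returns to the first vertex.

**Shape 3** — `<path>` rectangle, stroke `#ff8800` → score (S480, F1874). Machine vertices: (92.023,178.700) → (173.398,178.700) → (173.398,89.729) → (92.023,89.729) → (92.023,178.700). Closed: final G1 returns to the first vertex.

**Shape 4** — `<rect>` rectangle, stroke `#ff8800` → score (S480, F1874). Machine vertices: (115.749,142.141) → (150.037,142.141) → (150.037,54.431) → (115.749,54.431) → (115.749,142.141). Closed: final G1 returns to the first vertex.

**Shape 5** — `<polygon>` rectangle, stroke `#ff8800` → score (S480, F1874). Machine vertices: (52.630,192.589) → (154.235,192.589) → (154.235,88.885) → (52.630,88.885) → (52.630,192.589). Closed: final G1 returns to the first vertex.

**Shape 6** — `<path>` quadratic bezier, stroke `#ff8800` → score (S480, F1874). Control points (SVG): P0=(83.834,163.292), P1=(69.330,71.254), P2=(104.730,45.596); sampled at t=k/4. Machine vertices: (83.834,73.715) → (79.701,115.585) → (81.806,149.158) → (90.149,174.433) → (104.730,191.411). Open path.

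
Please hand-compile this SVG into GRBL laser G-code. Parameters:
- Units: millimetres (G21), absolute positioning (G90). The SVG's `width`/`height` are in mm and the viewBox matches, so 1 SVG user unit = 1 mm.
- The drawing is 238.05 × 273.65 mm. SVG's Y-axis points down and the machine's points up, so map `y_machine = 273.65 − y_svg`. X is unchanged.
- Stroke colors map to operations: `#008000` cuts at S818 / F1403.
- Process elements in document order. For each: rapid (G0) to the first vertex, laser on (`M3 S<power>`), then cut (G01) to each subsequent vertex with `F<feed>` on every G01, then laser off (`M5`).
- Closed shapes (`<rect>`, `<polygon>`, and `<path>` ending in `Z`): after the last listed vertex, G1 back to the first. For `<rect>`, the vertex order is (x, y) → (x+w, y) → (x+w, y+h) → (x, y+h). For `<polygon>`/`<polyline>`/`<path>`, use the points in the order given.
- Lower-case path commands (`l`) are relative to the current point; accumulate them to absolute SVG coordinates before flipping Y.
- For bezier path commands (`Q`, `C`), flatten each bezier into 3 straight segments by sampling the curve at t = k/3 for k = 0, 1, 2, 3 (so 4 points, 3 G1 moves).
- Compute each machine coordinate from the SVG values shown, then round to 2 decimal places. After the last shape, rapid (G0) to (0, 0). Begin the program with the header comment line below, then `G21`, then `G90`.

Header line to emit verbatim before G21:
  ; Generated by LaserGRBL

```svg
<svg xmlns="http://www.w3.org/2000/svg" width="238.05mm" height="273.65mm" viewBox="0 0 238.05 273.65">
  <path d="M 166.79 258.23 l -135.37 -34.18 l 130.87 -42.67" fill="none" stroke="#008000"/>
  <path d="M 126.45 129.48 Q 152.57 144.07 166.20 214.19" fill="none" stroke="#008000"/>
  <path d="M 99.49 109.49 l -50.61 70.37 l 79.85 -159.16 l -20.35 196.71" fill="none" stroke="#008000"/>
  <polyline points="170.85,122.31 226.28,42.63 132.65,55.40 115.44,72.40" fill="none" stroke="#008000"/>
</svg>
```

; Generated by LaserGRBL
G21
G90
G0 X166.79 Y15.42
M3 S818
G01 X31.42 Y49.60 F1403
G01 X162.29 Y92.27 F1403
M5
G0 X126.45 Y144.17
M3 S818
G01 X142.48 Y128.27 F1403
G01 X155.73 Y100.04 F1403
G01 X166.20 Y59.46 F1403
M5
G0 X99.49 Y164.16
M3 S818
G01 X48.88 Y93.79 F1403
G01 X128.73 Y252.95 F1403
G01 X108.38 Y56.24 F1403
M5
G0 X170.85 Y151.34
M3 S818
G01 X226.28 Y231.02 F1403
G01 X132.65 Y218.25 F1403
G01 X115.44 Y201.25 F1403
M5
G0 X0.00 Y0.00

Since the viewBox matches the mm dimensions, user units are millimetres directly. The only transform is the Y-flip y_m = 273.65 − y_svg.

Shape 1 is a open polyline drawn with `<path>`. Its stroke #008000 means cut at S818, F1403. After flipping Y the toolpath is (166.79,15.42) → (31.42,49.60) → (162.29,92.27).

Shape 2 is a quadratic bezier drawn with `<path>`. Its stroke #008000 means cut at S818, F1403. After flipping Y the toolpath is (126.45,144.17) → (142.48,128.27) → (155.73,100.04) → (166.20,59.46).

Shape 3 is a open polyline drawn with `<path>`. Its stroke #008000 means cut at S818, F1403. After flipping Y the toolpath is (99.49,164.16) → (48.88,93.79) → (128.73,252.95) → (108.38,56.24).

Shape 4 is a open polyline drawn with `<polyline>`. Its stroke #008000 means cut at S818, F1403. After flipping Y the toolpath is (170.85,151.34) → (226.28,231.02) → (132.65,218.25) → (115.44,201.25).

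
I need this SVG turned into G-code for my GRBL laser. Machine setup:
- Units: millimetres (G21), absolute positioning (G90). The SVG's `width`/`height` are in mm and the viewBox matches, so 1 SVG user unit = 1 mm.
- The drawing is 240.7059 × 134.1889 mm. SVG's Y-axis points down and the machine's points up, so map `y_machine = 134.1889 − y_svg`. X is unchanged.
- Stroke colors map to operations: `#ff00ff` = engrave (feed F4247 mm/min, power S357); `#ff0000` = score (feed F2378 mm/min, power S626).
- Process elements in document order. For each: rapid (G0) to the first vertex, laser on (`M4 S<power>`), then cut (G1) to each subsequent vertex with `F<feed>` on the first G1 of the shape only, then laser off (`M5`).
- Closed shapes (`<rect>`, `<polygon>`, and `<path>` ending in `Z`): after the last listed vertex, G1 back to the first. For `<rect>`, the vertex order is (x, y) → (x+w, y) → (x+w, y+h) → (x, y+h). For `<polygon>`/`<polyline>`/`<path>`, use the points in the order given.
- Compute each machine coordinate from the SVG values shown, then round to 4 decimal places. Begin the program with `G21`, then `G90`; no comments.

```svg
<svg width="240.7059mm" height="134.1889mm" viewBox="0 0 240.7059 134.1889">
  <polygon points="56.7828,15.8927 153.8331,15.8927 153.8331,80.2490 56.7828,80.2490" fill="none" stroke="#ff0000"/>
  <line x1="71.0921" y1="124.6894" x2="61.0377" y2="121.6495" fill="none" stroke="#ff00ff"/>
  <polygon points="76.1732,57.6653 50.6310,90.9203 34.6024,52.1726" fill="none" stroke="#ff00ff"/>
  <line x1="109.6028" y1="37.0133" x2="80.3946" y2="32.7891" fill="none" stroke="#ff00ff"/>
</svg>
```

1 u = 1 mm; y_m = 134.1889 − y.

[1] `<polygon>` rectangle, #ff0000→score S626 F2378: (56.7828,118.2962) → (153.8331,118.2962) → (153.8331,53.9399) → (56.7828,53.9399) → (56.7828,118.2962) (closed)

[2] `<line>` line segment, #ff00ff→engrave S357 F4247: (71.0921,9.4995) → (61.0377,12.5394)

[3] `<polygon>` regular polygon, #ff00ff→engrave S357 F4247: (76.1732,76.5236) → (50.6310,43.2686) → (34.6024,82.0163) → (76.1732,76.5236) (closed)

[4] `<line>` line segment, #ff00ff→engrave S357 F4247: (109.6028,97.1756) → (80.3946,101.3998)

G21
G90
G0 X56.7828 Y118.2962
M4 S626
G1 X153.8331 Y118.2962 F2378
G1 X153.8331 Y53.9399
G1 X56.7828 Y53.9399
G1 X56.7828 Y118.2962
M5
G0 X71.0921 Y9.4995
M4 S357
G1 X61.0377 Y12.5394 F4247
M5
G0 X76.1732 Y76.5236
M4 S357
G1 X50.6310 Y43.2686 F4247
G1 X34.6024 Y82.0163
G1 X76.1732 Y76.5236
M5
G0 X109.6028 Y97.1756
M4 S357
G1 X80.3946 Y101.3998 F4247
M5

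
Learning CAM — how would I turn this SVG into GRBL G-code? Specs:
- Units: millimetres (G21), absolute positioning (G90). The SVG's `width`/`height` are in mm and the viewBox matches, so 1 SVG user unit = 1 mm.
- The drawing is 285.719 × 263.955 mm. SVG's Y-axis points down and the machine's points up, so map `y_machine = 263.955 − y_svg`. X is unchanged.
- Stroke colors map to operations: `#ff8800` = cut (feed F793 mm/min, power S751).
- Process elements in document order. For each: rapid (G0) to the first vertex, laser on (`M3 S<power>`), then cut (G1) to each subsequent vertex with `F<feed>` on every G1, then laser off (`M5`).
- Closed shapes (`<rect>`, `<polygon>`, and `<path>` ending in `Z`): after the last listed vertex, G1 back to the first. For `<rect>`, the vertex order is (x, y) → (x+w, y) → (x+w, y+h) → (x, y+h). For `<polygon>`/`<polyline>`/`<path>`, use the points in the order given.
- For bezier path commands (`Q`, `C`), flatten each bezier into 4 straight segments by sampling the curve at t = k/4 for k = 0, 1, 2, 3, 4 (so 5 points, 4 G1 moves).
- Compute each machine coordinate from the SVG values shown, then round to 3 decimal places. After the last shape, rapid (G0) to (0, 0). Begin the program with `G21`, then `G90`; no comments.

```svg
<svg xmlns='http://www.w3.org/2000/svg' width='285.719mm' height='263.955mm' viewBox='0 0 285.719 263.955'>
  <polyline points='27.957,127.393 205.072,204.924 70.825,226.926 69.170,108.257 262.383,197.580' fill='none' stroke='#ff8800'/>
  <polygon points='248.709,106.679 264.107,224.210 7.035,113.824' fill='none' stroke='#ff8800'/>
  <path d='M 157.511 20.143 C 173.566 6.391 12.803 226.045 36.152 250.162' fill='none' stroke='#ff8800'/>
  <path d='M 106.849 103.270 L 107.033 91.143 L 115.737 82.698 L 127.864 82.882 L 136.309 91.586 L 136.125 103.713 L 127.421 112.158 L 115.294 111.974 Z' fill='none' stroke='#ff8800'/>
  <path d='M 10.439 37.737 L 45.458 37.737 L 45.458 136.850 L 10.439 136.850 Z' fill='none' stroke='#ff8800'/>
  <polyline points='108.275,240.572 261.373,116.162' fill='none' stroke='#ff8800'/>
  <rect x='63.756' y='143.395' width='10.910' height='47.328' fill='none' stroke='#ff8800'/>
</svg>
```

viewBox `0 0 285.719 263.955` with mm width/height → 1 unit = 1 mm. Flip: y_m = 263.955 − y_svg.

**Shape 1** — `<polyline>` open polyline, stroke `#ff8800` → cut (S751, F793). Machine vertices: (27.957,136.562) → (205.072,59.031) → (70.825,37.029) → (69.170,155.698) → (262.383,66.375). Open path.

**Shape 2** — `<polygon>` closed polygon, stroke `#ff8800` → cut (S751, F793). Machine vertices: (248.709,157.276) → (264.107,39.745) → (7.035,150.131) → (248.709,157.276). Closed: final G1 returns to the first vertex.

**Shape 3** — `<path>` cubic bezier, stroke `#ff8800` → cut (S751, F793). Control points (SVG): P0=(157.511,20.143), P1=(173.566,6.391), P2=(12.803,226.045), P3=(36.152,250.162); sampled at t=k/4. Machine vertices: (157.511,243.812) → (142.038,217.065) → (94.096,143.003) → (47.522,61.842) → (36.152,13.793). Open path.

**Shape 4** — `<path>` regular polygon, stroke `#ff8800` → cut (S751, F793). Machine vertices: (106.849,160.685) → (107.033,172.812) → (115.737,181.257) → (127.864,181.073) → (136.309,172.369) → (136.125,160.242) → (127.421,151.797) → (115.294,151.981) → (106.849,160.685). Closed: final G1 returns to the first vertex.

**Shape 5** — `<path>` rectangle, stroke `#ff8800` → cut (S751, F793). Machine vertices: (10.439,226.218) → (45.458,226.218) → (45.458,127.105) → (10.439,127.105) → (10.439,226.218). Closed: final G1 returns to the first vertex.

**Shape 6** — `<polyline>` line segment, stroke `#ff8800` → cut (S751, F793). Machine vertices: (108.275,23.383) → (261.373,147.793). Open path.

**Shape 7** — `<rect>` rectangle, stroke `#ff8800` → cut (S751, F793). Machine vertices: (63.756,120.560) → (74.666,120.560) → (74.666,73.232) → (63.756,73.232) → (63.756,120.560). Closed: final G1 returns to the first vertex.

G21
G90
G0 X27.957 Y136.562
M3 S751
G1 X205.072 Y59.031 F793
G1 X70.825 Y37.029 F793
G1 X69.170 Y155.698 F793
G1 X262.383 Y66.375 F793
M5
G0 X248.709 Y157.276
M3 S751
G1 X264.107 Y39.745 F793
G1 X7.035 Y150.131 F793
G1 X248.709 Y157.276 F793
M5
G0 X157.511 Y243.812
M3 S751
G1 X142.038 Y217.065 F793
G1 X94.096 Y143.003 F793
G1 X47.522 Y61.842 F793
G1 X36.152 Y13.793 F793
M5
G0 X106.849 Y160.685
M3 S751
G1 X107.033 Y172.812 F793
G1 X115.737 Y181.257 F793
G1 X127.864 Y181.073 F793
G1 X136.309 Y172.369 F793
G1 X136.125 Y160.242 F793
G1 X127.421 Y151.797 F793
G1 X115.294 Y151.981 F793
G1 X106.849 Y160.685 F793
M5
G0 X10.439 Y226.218
M3 S751
G1 X45.458 Y226.218 F793
G1 X45.458 Y127.105 F793
G1 X10.439 Y127.105 F793
G1 X10.439 Y226.218 F793
M5
G0 X108.275 Y23.383
M3 S751
G1 X261.373 Y147.793 F793
M5
G0 X63.756 Y120.560
M3 S751
G1 X74.666 Y120.560 F793
G1 X74.666 Y73.232 F793
G1 X63.756 Y73.232 F793
G1 X63.756 Y120.560 F793
M5
G0 X0.000 Y0.000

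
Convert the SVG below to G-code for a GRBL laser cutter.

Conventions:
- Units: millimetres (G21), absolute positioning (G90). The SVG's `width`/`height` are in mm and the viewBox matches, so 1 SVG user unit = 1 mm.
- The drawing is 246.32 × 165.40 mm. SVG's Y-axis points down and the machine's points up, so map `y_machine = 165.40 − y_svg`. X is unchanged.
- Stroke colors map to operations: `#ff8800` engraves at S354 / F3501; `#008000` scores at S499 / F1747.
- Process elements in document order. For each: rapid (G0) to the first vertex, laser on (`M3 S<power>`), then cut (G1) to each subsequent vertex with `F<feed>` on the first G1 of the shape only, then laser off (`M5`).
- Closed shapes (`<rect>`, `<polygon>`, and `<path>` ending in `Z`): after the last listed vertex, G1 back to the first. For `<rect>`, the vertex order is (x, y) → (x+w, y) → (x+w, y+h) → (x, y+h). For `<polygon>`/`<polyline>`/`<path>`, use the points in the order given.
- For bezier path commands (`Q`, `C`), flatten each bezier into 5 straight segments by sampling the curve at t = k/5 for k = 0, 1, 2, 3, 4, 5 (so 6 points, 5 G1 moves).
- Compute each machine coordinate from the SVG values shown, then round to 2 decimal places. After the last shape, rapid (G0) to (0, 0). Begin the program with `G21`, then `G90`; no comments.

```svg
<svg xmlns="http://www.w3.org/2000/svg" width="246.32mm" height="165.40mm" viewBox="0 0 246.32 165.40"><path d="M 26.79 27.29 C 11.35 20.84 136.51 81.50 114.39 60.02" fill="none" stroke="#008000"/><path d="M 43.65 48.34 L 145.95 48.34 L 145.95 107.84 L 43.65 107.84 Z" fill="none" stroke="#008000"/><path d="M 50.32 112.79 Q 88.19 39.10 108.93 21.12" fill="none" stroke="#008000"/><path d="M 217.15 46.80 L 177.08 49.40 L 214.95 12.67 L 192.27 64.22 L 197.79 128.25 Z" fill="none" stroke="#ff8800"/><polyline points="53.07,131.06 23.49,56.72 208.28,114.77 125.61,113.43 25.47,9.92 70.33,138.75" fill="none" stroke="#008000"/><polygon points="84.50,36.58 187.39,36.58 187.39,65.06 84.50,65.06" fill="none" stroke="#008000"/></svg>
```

G21
G90
G0 X26.79 Y138.11
M3 S499
G1 X32.09 Y135.12 F1747
G1 X57.33 Y123.19
G1 X88.66 Y109.48
G1 X112.29 Y101.15
G1 X114.39 Y105.38
M5
G0 X43.65 Y117.06
M3 S499
G1 X145.95 Y117.06 F1747
G1 X145.95 Y57.56
G1 X43.65 Y57.56
G1 X43.65 Y117.06
M5
G0 X50.32 Y52.61
M3 S499
G1 X64.78 Y79.86 F1747
G1 X77.88 Y102.65
G1 X89.60 Y120.98
G1 X99.95 Y134.86
G1 X108.93 Y144.28
M5
G0 X217.15 Y118.60
M3 S354
G1 X177.08 Y116.00 F3501
G1 X214.95 Y152.73
G1 X192.27 Y101.18
G1 X197.79 Y37.15
G1 X217.15 Y118.60
M5
G0 X53.07 Y34.34
M3 S499
G1 X23.49 Y108.68 F1747
G1 X208.28 Y50.63
G1 X125.61 Y51.97
G1 X25.47 Y155.48
G1 X70.33 Y26.65
M5
G0 X84.50 Y128.82
M3 S499
G1 X187.39 Y128.82 F1747
G1 X187.39 Y100.34
G1 X84.50 Y100.34
G1 X84.50 Y128.82
M5
G0 X0.00 Y0.00

Since the viewBox matches the mm dimensions, user units are millimetres directly. The only transform is the Y-flip y_m = 165.40 − y_svg.

Shape 1 is a cubic bezier drawn with `<path>`. Its stroke #008000 means score at S499, F1747. After flipping Y the toolpath is (26.79,138.11) → (32.09,135.12) → (57.33,123.19) → (88.66,109.48) → (112.29,101.15) → (114.39,105.38).

Shape 2 is a rectangle drawn with `<path>`. Its stroke #008000 means score at S499, F1747. After flipping Y the toolpath is (43.65,117.06) → (145.95,117.06) → (145.95,57.56) → (43.65,57.56) → (43.65,117.06), returning to the start.

Shape 3 is a quadratic bezier drawn with `<path>`. Its stroke #008000 means score at S499, F1747. After flipping Y the toolpath is (50.32,52.61) → (64.78,79.86) → (77.88,102.65) → (89.60,120.98) → (99.95,134.86) → (108.93,144.28).

Shape 4 is a closed polygon drawn with `<path>`. Its stroke #ff8800 means engrave at S354, F3501. After flipping Y the toolpath is (217.15,118.60) → (177.08,116.00) → (214.95,152.73) → (192.27,101.18) → (197.79,37.15) → (217.15,118.60), returning to the start.

Shape 5 is a open polyline drawn with `<polyline>`. Its stroke #008000 means score at S499, F1747. After flipping Y the toolpath is (53.07,34.34) → (23.49,108.68) → (208.28,50.63) → (125.61,51.97) → (25.47,155.48) → (70.33,26.65).

Shape 6 is a rectangle drawn with `<polygon>`. Its stroke #008000 means score at S499, F1747. After flipping Y the toolpath is (84.50,128.82) → (187.39,128.82) → (187.39,100.34) → (84.50,100.34) → (84.50,128.82), returning to the start.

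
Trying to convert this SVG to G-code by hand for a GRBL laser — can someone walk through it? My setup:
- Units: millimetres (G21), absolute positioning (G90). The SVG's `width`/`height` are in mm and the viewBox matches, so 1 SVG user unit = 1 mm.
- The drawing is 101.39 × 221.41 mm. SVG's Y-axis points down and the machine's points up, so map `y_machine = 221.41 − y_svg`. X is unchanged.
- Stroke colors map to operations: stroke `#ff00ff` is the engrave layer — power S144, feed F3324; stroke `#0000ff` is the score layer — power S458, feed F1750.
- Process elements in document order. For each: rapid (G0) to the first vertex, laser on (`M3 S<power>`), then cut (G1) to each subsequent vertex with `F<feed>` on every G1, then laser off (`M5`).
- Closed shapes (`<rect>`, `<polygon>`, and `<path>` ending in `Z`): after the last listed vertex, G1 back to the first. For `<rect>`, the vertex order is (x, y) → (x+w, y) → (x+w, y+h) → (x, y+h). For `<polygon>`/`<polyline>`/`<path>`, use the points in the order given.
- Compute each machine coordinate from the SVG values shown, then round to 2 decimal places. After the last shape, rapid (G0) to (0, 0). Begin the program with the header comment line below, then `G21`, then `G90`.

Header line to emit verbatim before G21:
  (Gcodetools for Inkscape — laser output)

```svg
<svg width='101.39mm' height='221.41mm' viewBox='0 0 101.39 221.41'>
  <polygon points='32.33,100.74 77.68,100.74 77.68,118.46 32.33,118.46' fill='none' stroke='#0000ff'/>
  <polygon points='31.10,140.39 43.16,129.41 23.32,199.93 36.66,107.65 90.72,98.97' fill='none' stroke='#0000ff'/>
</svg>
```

viewBox `0 0 101.39 221.41` with mm width/height → 1 unit = 1 mm. Flip: y_m = 221.41 − y_svg.

**Shape 1** — `<polygon>` rectangle, stroke `#0000ff` → score (S458, F1750). Machine vertices: (32.33,120.67) → (77.68,120.67) → (77.68,102.95) → (32.33,102.95) → (32.33,120.67). Closed: final G1 returns to the first vertex.

**Shape 2** — `<polygon>` closed polygon, stroke `#0000ff` → score (S458, F1750). Machine vertices: (31.10,81.02) → (43.16,92.00) → (23.32,21.48) → (36.66,113.76) → (90.72,122.44) → (31.10,81.02). Closed: final G1 returns to the first vertex.

(Gcodetools for Inkscape — laser output)
G21
G90
G0 X32.33 Y120.67
M3 S458
G1 X77.68 Y120.67 F1750
G1 X77.68 Y102.95 F1750
G1 X32.33 Y102.95 F1750
G1 X32.33 Y120.67 F1750
M5
G0 X31.10 Y81.02
M3 S458
G1 X43.16 Y92.00 F1750
G1 X23.32 Y21.48 F1750
G1 X36.66 Y113.76 F1750
G1 X90.72 Y122.44 F1750
G1 X31.10 Y81.02 F1750
M5
G0 X0.00 Y0.00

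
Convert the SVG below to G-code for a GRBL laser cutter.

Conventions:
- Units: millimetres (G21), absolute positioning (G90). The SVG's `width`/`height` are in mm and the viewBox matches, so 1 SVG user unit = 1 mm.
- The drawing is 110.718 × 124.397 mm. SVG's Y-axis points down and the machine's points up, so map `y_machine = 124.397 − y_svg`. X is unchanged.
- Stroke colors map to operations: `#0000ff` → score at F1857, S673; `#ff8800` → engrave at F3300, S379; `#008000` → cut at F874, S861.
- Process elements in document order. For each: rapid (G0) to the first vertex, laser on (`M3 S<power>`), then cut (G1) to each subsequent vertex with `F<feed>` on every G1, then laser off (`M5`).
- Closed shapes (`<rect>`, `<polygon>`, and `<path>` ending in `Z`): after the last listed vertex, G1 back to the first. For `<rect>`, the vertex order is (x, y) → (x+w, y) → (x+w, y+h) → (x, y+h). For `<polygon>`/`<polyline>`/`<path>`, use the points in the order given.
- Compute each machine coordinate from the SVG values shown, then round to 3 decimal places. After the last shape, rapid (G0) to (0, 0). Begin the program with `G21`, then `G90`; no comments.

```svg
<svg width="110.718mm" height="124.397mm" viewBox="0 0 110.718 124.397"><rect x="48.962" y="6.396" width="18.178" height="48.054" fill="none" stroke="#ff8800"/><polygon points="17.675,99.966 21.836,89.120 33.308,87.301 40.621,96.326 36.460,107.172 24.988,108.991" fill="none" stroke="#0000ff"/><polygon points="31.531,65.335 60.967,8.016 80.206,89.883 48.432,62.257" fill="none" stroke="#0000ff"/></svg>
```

G21
G90
G0 X48.962 Y118.001
M3 S379
G1 X67.140 Y118.001 F3300
G1 X67.140 Y69.947 F3300
G1 X48.962 Y69.947 F3300
G1 X48.962 Y118.001 F3300
M5
G0 X17.675 Y24.431
M3 S673
G1 X21.836 Y35.277 F1857
G1 X33.308 Y37.096 F1857
G1 X40.621 Y28.071 F1857
G1 X36.460 Y17.225 F1857
G1 X24.988 Y15.406 F1857
G1 X17.675 Y24.431 F1857
M5
G0 X31.531 Y59.062
M3 S673
G1 X60.967 Y116.381 F1857
G1 X80.206 Y34.514 F1857
G1 X48.432 Y62.140 F1857
G1 X31.531 Y59.062 F1857
M5
G0 X0.000 Y0.000

viewBox `0 0 110.718 124.397` with mm width/height → 1 unit = 1 mm. Flip: y_m = 124.397 − y_svg.

**Shape 1** — `<rect>` rectangle, stroke `#ff8800` → engrave (S379, F3300). Machine vertices: (48.962,118.001) → (67.140,118.001) → (67.140,69.947) → (48.962,69.947) → (48.962,118.001). Closed: final G1 returns to the first vertex.

**Shape 2** — `<polygon>` regular polygon, stroke `#0000ff` → score (S673, F1857). Machine vertices: (17.675,24.431) → (21.836,35.277) → (33.308,37.096) → (40.621,28.071) → (36.460,17.225) → (24.988,15.406) → (17.675,24.431). Closed: final G1 returns to the first vertex.

**Shape 3** — `<polygon>` closed polygon, stroke `#0000ff` → score (S673, F1857). Machine vertices: (31.531,59.062) → (60.967,116.381) → (80.206,34.514) → (48.432,62.140) → (31.531,59.062). Closed: final G1 returns to the first vertex.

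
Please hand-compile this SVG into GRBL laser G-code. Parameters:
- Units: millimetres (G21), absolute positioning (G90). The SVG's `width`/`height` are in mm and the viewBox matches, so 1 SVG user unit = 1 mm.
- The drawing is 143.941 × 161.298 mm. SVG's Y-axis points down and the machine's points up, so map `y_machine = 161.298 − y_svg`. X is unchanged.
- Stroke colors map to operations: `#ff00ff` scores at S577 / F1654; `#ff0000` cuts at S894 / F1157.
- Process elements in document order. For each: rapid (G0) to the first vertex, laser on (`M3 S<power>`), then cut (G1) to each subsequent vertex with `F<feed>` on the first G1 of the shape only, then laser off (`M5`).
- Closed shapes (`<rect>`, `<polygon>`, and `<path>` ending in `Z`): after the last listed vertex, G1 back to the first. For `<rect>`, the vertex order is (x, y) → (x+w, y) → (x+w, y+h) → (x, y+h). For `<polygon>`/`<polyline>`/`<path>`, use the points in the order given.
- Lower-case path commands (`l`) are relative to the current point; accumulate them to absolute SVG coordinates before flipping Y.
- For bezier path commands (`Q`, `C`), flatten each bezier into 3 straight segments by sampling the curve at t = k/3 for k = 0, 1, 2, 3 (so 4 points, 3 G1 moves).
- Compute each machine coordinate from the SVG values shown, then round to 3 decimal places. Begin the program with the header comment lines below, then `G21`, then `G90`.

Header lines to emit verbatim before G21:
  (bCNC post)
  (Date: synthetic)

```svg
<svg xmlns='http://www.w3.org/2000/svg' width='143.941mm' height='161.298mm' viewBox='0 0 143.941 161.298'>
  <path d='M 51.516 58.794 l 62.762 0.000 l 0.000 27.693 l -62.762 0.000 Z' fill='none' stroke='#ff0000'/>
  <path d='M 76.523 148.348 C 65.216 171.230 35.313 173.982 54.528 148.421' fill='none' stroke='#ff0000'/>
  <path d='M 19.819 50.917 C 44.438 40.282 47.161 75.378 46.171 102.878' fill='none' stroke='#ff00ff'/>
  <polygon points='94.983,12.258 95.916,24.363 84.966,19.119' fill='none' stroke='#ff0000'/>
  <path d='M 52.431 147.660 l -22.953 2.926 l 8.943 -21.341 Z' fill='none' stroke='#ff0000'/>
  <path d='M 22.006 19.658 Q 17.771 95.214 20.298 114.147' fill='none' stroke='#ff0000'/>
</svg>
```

(bCNC post)
(Date: synthetic)
G21
G90
G0 X51.516 Y102.504
M3 S894
G1 X114.278 Y102.504 F1157
G1 X114.278 Y74.811
G1 X51.516 Y74.811
G1 X51.516 Y102.504
M5
G0 X76.523 Y12.950
M3 S894
G1 X61.525 Y-2.919 F1157
G1 X49.178 Y-3.549
G1 X54.528 Y12.877
M5
G0 X19.819 Y110.381
M3 S577
G1 X37.813 Y107.747 F1654
G1 X45.250 Y86.477
G1 X46.171 Y58.420
M5
G0 X94.983 Y149.040
M3 S894
G1 X95.916 Y136.935 F1157
G1 X84.966 Y142.179
G1 X94.983 Y149.040
M5
G0 X52.431 Y13.638
M3 S894
G1 X29.478 Y10.712 F1157
G1 X38.421 Y32.053
G1 X52.431 Y13.638
M5
G0 X22.006 Y141.640
M3 S894
G1 X19.934 Y97.561 F1157
G1 X19.365 Y66.064
G1 X20.298 Y47.151
M5

viewBox `0 0 143.941 161.298` with mm width/height → 1 unit = 1 mm. Flip: y_m = 161.298 − y_svg.

**Shape 1** — `<path>` rectangle, stroke `#ff0000` → cut (S894, F1157). Machine vertices: (51.516,102.504) → (114.278,102.504) → (114.278,74.811) → (51.516,74.811) → (51.516,102.504). Closed: final G1 returns to the first vertex.

**Shape 2** — `<path>` cubic bezier, stroke `#ff0000` → cut (S894, F1157). Control points (SVG): P0=(76.523,148.348), P1=(65.216,171.230), P2=(35.313,173.982), P3=(54.528,148.421); sampled at t=k/3. Machine vertices: (76.523,12.950) → (61.525,-2.919) → (49.178,-3.549) → (54.528,12.877). Open path.

**Shape 3** — `<path>` cubic bezier, stroke `#ff00ff` → score (S577, F1654). Control points (SVG): P0=(19.819,50.917), P1=(44.438,40.282), P2=(47.161,75.378), P3=(46.171,102.878); sampled at t=k/3. Machine vertices: (19.819,110.381) → (37.813,107.747) → (45.250,86.477) → (46.171,58.420). Open path.

**Shape 4** — `<polygon>` regular polygon, stroke `#ff0000` → cut (S894, F1157). Machine vertices: (94.983,149.040) → (95.916,136.935) → (84.966,142.179) → (94.983,149.040). Closed: final G1 returns to the first vertex.

**Shape 5** — `<path>` regular polygon, stroke `#ff0000` → cut (S894, F1157). Machine vertices: (52.431,13.638) → (29.478,10.712) → (38.421,32.053) → (52.431,13.638). Closed: final G1 returns to the first vertex.

**Shape 6** — `<path>` quadratic bezier, stroke `#ff0000` → cut (S894, F1157). Control points (SVG): P0=(22.006,19.658), P1=(17.771,95.214), P2=(20.298,114.147); sampled at t=k/3. Machine vertices: (22.006,141.640) → (19.934,97.561) → (19.365,66.064) → (20.298,47.151). Open path.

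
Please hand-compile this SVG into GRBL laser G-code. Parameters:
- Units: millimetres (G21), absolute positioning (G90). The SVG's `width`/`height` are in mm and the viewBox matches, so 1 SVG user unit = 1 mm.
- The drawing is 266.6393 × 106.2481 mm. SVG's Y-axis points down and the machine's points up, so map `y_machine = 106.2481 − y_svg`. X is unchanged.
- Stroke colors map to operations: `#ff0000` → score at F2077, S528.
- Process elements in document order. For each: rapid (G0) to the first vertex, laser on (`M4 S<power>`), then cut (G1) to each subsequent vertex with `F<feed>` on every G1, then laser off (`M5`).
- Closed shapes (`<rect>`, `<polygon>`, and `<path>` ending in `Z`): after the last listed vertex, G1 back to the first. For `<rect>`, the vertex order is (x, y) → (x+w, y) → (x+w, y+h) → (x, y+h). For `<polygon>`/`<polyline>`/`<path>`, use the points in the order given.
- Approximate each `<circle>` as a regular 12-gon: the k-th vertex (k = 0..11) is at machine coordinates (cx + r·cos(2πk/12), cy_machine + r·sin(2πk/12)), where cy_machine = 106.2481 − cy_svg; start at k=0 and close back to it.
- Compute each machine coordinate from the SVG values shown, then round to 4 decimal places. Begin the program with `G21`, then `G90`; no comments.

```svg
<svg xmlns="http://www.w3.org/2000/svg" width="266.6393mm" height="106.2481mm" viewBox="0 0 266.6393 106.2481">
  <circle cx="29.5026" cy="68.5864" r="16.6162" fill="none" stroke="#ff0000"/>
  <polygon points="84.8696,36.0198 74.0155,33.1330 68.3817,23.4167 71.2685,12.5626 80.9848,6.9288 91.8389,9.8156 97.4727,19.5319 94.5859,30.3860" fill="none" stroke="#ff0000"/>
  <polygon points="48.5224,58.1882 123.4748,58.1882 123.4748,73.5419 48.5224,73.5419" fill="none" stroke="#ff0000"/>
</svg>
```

Since the viewBox matches the mm dimensions, user units are millimetres directly. The only transform is the Y-flip y_m = 106.2481 − y_svg.

Shape 1 is a circle drawn with `<circle>`. Its stroke #ff0000 means score at S528, F2077. After flipping Y the toolpath is (46.1188,37.6617) → (43.8927,45.9698) → (37.8107,52.0518) → (29.5026,54.2779) → (21.1945,52.0518) → (15.1125,45.9698) → (12.8864,37.6617) → (15.1125,29.3536) → (21.1945,23.2716) → (29.5026,21.0455) → (37.8107,23.2716) → (43.8927,29.3536) → (46.1188,37.6617), returning to the start.

Shape 2 is a regular polygon drawn with `<polygon>`. Its stroke #ff0000 means score at S528, F2077. After flipping Y the toolpath is (84.8696,70.2283) → (74.0155,73.1151) → (68.3817,82.8314) → (71.2685,93.6855) → (80.9848,99.3193) → (91.8389,96.4325) → (97.4727,86.7162) → (94.5859,75.8621) → (84.8696,70.2283), returning to the start.

Shape 3 is a rectangle drawn with `<polygon>`. Its stroke #ff0000 means score at S528, F2077. After flipping Y the toolpath is (48.5224,48.0599) → (123.4748,48.0599) → (123.4748,32.7062) → (48.5224,32.7062) → (48.5224,48.0599), returning to the start.

G21
G90
G0 X46.1188 Y37.6617
M4 S528
G1 X43.8927 Y45.9698 F2077
G1 X37.8107 Y52.0518 F2077
G1 X29.5026 Y54.2779 F2077
G1 X21.1945 Y52.0518 F2077
G1 X15.1125 Y45.9698 F2077
G1 X12.8864 Y37.6617 F2077
G1 X15.1125 Y29.3536 F2077
G1 X21.1945 Y23.2716 F2077
G1 X29.5026 Y21.0455 F2077
G1 X37.8107 Y23.2716 F2077
G1 X43.8927 Y29.3536 F2077
G1 X46.1188 Y37.6617 F2077
M5
G0 X84.8696 Y70.2283
M4 S528
G1 X74.0155 Y73.1151 F2077
G1 X68.3817 Y82.8314 F2077
G1 X71.2685 Y93.6855 F2077
G1 X80.9848 Y99.3193 F2077
G1 X91.8389 Y96.4325 F2077
G1 X97.4727 Y86.7162 F2077
G1 X94.5859 Y75.8621 F2077
G1 X84.8696 Y70.2283 F2077
M5
G0 X48.5224 Y48.0599
M4 S528
G1 X123.4748 Y48.0599 F2077
G1 X123.4748 Y32.7062 F2077
G1 X48.5224 Y32.7062 F2077
G1 X48.5224 Y48.0599 F2077
M5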